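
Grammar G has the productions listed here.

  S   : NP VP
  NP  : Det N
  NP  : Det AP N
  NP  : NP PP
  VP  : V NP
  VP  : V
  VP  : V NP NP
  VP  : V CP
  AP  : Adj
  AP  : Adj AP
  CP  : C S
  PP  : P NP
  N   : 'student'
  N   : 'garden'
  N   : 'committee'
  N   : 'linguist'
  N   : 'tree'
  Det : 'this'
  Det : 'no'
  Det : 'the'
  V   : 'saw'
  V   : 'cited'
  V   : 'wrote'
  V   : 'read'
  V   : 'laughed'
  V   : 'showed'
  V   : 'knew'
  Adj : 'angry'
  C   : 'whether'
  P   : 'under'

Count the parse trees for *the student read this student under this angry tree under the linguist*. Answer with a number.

The two bracketings:
[S [NP [Det the] [N student]] [VP [V read] [NP [NP [Det this] [N student]] [PP [P under] [NP [NP [Det this] [AP [Adj angry]] [N tree]] [PP [P under] [NP [Det the] [N linguist]]]]]]]]
[S [NP [Det the] [N student]] [VP [V read] [NP [NP [NP [Det this] [N student]] [PP [P under] [NP [Det this] [AP [Adj angry]] [N tree]]]] [PP [P under] [NP [Det the] [N linguist]]]]]]
The trees differ in how a recursive rule is bracketed over the same span.

2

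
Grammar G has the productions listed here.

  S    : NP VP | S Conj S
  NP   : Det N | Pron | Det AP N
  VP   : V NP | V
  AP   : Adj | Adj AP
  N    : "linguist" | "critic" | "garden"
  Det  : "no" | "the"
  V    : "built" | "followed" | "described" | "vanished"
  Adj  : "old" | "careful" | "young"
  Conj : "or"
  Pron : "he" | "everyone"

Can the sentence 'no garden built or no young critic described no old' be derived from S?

For S → NP VP, the only prefix that parses as NP is 'no garden', but the remainder 'built or no young critic described no old' is not a VP under these rules. The alternative S rule S → S Conj S likewise has no satisfying split.

Ungrammatical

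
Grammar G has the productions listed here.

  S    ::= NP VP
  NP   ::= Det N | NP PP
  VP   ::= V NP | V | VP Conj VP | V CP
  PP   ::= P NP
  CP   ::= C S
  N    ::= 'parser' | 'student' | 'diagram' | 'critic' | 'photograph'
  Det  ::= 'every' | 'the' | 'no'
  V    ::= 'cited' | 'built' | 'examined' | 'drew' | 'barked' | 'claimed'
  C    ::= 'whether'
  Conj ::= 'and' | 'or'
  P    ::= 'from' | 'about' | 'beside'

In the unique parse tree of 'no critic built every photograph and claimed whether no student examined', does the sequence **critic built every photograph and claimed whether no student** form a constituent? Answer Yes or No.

No

[S [NP [Det no] [N critic]] [VP [VP [V built] [NP [Det every] [N photograph]]] [Conj and] [VP [V claimed] [CP [C whether] [S [NP [Det no] [N student]] [VP [V examined]]]]]]]
The smallest constituent containing 'critic built every photograph and claimed whether no student' is the S spanning 'no critic built every photograph and claimed whether no student examined'; no single node in the tree dominates exactly the given words.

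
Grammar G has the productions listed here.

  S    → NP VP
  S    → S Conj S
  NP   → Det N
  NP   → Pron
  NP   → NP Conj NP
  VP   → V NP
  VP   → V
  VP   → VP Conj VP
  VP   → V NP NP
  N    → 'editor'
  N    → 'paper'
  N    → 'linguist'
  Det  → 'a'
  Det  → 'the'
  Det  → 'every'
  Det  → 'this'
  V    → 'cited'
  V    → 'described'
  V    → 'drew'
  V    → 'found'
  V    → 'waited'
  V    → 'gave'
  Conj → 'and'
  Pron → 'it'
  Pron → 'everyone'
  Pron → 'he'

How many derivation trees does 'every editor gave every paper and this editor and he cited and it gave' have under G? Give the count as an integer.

4

Two of the 4 distinct bracketings:
[S [S [NP [Det every] [N editor]] [VP [V gave] [NP [Det every] [N paper]]]] [Conj and] [S [S [NP [NP [Det this] [N editor]] [Conj and] [NP [Pron he]]] [VP [V cited]]] [Conj and] [S [NP [Pron it]] [VP [V gave]]]]]
[S [S [NP [Det every] [N editor]] [VP [V gave] [NP [NP [Det every] [N paper]] [Conj and] [NP [Det this] [N editor]]]]] [Conj and] [S [S [NP [Pron he]] [VP [V cited]]] [Conj and] [S [NP [Pron it]] [VP [V gave]]]]]
The trees differ in how a recursive rule is bracketed over the same span.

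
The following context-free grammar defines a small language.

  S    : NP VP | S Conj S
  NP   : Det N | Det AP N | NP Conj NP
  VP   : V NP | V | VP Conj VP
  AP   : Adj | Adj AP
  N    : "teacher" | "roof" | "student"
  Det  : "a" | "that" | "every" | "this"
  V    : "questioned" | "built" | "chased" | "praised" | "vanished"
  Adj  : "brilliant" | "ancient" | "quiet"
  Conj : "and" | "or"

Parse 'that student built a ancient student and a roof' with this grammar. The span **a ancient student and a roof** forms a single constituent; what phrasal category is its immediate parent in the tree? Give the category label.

S
  NP
    Det: that
    N: student
  VP
    V: built
    NP
      NP
        Det: a
        AP
          Adj: ancient
        N: student
      Conj: and
      NP
        Det: a
        N: roof
The span 'a ancient student and a roof' is the NP node built by NP → NP Conj NP.
Its mother is the VP built by VP → V NP.

VP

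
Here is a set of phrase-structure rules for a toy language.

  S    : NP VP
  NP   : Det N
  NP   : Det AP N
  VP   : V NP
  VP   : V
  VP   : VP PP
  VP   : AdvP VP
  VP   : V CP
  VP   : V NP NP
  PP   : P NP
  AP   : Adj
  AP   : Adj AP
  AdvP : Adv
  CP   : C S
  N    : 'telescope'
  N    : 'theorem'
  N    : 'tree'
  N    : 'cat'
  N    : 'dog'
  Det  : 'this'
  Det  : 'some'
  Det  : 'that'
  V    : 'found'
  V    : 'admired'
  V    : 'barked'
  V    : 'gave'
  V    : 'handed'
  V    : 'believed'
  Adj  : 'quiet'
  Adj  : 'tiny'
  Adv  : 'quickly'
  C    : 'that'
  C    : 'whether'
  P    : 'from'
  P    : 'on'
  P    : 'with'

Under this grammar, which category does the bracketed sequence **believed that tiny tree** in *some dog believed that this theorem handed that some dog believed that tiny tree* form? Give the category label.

VP

[S [NP [Det some] [N dog]] [VP [V believed] [CP [C that] [S [NP [Det this] [N theorem]] [VP [V handed] [CP [C that] [S [NP [Det some] [N dog]] [VP [V believed] [NP [Det that] [AP [Adj tiny]] [N tree]]]]]]]]]]
The span 'believed that tiny tree' is the VP node built by VP → V NP.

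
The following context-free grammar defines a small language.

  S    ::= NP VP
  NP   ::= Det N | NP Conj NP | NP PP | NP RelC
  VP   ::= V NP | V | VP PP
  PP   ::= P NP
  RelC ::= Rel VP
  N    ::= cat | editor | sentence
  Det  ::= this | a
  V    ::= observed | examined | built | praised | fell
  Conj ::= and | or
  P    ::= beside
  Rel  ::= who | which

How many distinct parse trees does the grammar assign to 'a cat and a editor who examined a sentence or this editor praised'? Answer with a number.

Two of the 5 distinct bracketings:
[S [NP [NP [Det a] [N cat]] [Conj and] [NP [NP [NP [Det a] [N editor]] [RelC [Rel who] [VP [V examined] [NP [Det a] [N sentence]]]]] [Conj or] [NP [Det this] [N editor]]]] [VP [V praised]]]
[S [NP [NP [Det a] [N cat]] [Conj and] [NP [NP [Det a] [N editor]] [RelC [Rel who] [VP [V examined] [NP [NP [Det a] [N sentence]] [Conj or] [NP [Det this] [N editor]]]]]]] [VP [V praised]]]
The trees differ in how a recursive rule is bracketed over the same span.

5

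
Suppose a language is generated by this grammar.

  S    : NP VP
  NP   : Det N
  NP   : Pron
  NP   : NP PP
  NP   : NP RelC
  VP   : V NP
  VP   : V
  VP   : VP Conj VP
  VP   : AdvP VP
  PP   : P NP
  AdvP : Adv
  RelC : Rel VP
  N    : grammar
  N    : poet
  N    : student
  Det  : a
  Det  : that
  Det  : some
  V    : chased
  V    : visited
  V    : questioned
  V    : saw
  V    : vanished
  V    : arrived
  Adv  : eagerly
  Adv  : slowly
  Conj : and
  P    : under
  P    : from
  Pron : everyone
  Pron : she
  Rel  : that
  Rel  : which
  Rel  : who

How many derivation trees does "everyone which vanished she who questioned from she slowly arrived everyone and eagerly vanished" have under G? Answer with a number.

6

Two of the 6 distinct bracketings:
[S [NP [NP [NP [Pron everyone]] [RelC [Rel which] [VP [V vanished] [NP [NP [Pron she]] [RelC [Rel who] [VP [V questioned]]]]]]] [PP [P from] [NP [Pron she]]]] [VP [VP [AdvP [Adv slowly]] [VP [V arrived] [NP [Pron everyone]]]] [Conj and] [VP [AdvP [Adv eagerly]] [VP [V vanished]]]]]
[S [NP [NP [NP [Pron everyone]] [RelC [Rel which] [VP [V vanished] [NP [NP [Pron she]] [RelC [Rel who] [VP [V questioned]]]]]]] [PP [P from] [NP [Pron she]]]] [VP [AdvP [Adv slowly]] [VP [VP [V arrived] [NP [Pron everyone]]] [Conj and] [VP [AdvP [Adv eagerly]] [VP [V vanished]]]]]]
The trees differ in how a recursive rule is bracketed over the same span.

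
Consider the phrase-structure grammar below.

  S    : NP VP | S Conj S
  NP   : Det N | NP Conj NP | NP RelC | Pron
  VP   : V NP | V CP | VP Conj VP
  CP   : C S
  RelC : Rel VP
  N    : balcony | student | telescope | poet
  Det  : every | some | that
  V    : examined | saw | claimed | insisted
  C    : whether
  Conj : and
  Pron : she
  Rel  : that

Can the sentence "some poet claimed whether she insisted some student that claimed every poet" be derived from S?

Grammatical

[S [NP [Det some] [N poet]] [VP [V claimed] [CP [C whether] [S [NP [Pron she]] [VP [V insisted] [NP [NP [Det some] [N student]] [RelC [Rel that] [VP [V claimed] [NP [Det every] [N poet]]]]]]]]]]
The bracketing above is licensed at every node by one of the given productions, with S at the root.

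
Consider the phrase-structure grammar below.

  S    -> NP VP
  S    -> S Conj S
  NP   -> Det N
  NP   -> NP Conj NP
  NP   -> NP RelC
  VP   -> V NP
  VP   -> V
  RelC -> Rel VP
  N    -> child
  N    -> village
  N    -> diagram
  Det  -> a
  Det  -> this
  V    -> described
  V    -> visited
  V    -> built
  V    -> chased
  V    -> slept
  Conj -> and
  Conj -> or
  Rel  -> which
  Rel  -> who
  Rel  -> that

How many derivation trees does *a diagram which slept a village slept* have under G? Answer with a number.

1

[S [NP [NP [Det a] [N diagram]] [RelC [Rel which] [VP [V slept] [NP [Det a] [N village]]]]] [VP [V slept]]]
No rule offers an alternative attachment or grouping for any span, so this is the only derivation.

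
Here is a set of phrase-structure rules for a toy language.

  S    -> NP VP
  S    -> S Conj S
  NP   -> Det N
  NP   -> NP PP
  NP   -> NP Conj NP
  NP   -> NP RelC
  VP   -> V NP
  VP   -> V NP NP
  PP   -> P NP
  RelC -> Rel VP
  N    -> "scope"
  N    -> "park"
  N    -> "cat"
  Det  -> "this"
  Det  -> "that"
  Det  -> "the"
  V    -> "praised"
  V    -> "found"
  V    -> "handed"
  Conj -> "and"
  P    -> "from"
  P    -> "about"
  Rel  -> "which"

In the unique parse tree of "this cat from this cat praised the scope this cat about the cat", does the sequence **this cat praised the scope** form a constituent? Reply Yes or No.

No

[S [NP [NP [Det this] [N cat]] [PP [P from] [NP [Det this] [N cat]]]] [VP [V praised] [NP [Det the] [N scope]] [NP [NP [Det this] [N cat]] [PP [P about] [NP [Det the] [N cat]]]]]]
The smallest constituent containing 'this cat praised the scope' is the S spanning 'this cat from this cat praised the scope this cat about the cat'; no single node in the tree dominates exactly the given words.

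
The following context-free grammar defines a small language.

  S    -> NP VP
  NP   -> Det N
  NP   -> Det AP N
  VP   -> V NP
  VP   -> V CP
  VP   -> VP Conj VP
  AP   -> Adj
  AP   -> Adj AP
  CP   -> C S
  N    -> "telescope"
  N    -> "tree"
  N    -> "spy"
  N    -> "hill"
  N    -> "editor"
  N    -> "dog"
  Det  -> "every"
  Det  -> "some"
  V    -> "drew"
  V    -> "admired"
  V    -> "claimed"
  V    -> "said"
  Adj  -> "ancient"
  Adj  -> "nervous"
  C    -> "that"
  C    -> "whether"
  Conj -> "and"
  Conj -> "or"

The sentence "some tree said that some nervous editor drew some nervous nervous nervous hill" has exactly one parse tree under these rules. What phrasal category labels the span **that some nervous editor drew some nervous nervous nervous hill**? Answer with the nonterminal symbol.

[S [NP [Det some] [N tree]] [VP [V said] [CP [C that] [S [NP [Det some] [AP [Adj nervous]] [N editor]] [VP [V drew] [NP [Det some] [AP [Adj nervous] [AP [Adj nervous] [AP [Adj nervous]]]] [N hill]]]]]]]
The span 'that some nervous editor drew some nervous nervous nervous hill' is the CP node built by CP → C S.

CP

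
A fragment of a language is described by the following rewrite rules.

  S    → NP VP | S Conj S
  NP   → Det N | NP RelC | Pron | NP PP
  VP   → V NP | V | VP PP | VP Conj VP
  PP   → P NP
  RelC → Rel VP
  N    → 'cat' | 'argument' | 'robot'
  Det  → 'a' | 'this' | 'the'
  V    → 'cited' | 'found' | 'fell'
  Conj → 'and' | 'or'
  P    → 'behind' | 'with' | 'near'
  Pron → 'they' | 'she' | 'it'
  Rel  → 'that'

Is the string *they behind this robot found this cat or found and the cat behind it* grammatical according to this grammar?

Ungrammatical

For S → NP VP, every NP-prefix leaves a non-VP remainder: after 'they' the remainder is not a VP; after 'they behind this robot' the remainder is not a VP. The alternative S rule S → S Conj S likewise has no satisfying split.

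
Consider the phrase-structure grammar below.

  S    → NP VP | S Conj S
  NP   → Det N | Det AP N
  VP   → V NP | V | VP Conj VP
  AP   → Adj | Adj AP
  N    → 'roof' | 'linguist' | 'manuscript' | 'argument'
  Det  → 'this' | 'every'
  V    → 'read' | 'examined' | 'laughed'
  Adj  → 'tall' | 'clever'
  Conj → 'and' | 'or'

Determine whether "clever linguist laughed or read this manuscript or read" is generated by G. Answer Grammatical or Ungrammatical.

Ungrammatical

For S → NP VP, no prefix of the string parses as an NP. The alternative S rule S → S Conj S likewise has no satisfying split.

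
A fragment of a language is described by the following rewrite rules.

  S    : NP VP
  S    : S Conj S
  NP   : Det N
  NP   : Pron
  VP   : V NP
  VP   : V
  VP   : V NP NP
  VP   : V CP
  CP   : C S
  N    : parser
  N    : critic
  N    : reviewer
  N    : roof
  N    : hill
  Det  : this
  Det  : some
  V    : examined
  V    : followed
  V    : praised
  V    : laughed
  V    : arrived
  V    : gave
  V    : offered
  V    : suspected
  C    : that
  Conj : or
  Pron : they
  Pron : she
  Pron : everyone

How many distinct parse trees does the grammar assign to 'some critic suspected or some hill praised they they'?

1

[S [S [NP [Det some] [N critic]] [VP [V suspected]]] [Conj or] [S [NP [Det some] [N hill]] [VP [V praised] [NP [Pron they]] [NP [Pron they]]]]]
No rule offers an alternative attachment or grouping for any span, so this is the only derivation.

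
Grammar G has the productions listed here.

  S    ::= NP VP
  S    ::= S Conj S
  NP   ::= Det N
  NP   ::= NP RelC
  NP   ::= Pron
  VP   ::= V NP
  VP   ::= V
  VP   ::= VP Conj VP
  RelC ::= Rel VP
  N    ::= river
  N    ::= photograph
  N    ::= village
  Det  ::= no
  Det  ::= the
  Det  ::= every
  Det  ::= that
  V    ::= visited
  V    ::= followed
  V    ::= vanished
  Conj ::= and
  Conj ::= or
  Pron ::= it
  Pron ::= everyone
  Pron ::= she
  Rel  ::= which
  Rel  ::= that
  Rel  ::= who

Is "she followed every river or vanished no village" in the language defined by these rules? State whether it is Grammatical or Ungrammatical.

Grammatical

[S [NP [Pron she]] [VP [VP [V followed] [NP [Det every] [N river]]] [Conj or] [VP [V vanished] [NP [Det no] [N village]]]]]
The bracketing above is licensed at every node by one of the given productions, with S at the root.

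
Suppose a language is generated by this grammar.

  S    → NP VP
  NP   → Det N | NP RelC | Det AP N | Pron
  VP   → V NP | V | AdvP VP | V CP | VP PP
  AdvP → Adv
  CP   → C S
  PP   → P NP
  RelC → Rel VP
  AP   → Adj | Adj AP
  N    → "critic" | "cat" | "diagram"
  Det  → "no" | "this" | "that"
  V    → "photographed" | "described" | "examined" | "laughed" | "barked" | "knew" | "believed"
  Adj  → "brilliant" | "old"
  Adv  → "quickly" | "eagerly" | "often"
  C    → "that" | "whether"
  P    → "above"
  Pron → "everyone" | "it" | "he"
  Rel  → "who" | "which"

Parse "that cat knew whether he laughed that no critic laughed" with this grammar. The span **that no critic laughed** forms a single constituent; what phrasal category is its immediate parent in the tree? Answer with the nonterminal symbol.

S
  NP
    Det: that
    N: cat
  VP
    V: knew
    CP
      C: whether
      S
        NP
          Pron: he
        VP
          V: laughed
          CP
            C: that
            S
              NP
                Det: no
                N: critic
              VP
                V: laughed
The span 'that no critic laughed' is the CP node built by CP → C S.
Its mother is the VP built by VP → V CP.

VP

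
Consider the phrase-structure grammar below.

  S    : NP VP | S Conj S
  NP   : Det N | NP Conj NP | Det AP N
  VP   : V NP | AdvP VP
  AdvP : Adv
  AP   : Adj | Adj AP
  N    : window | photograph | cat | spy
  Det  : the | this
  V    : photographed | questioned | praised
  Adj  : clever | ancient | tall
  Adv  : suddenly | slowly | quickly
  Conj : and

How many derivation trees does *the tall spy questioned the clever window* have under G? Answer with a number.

1

[S [NP [Det the] [AP [Adj tall]] [N spy]] [VP [V questioned] [NP [Det the] [AP [Adj clever]] [N window]]]]
No rule offers an alternative attachment or grouping for any span, so this is the only derivation.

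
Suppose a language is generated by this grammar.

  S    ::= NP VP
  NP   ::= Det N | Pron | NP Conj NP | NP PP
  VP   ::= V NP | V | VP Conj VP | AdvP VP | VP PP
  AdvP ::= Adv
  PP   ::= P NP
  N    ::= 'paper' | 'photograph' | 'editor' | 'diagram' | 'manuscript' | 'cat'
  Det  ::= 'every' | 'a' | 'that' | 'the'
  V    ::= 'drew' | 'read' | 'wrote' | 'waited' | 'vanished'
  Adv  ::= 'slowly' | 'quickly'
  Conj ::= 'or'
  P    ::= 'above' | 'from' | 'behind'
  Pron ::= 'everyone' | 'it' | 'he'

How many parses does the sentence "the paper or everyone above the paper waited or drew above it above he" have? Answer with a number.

10

Two of the 10 distinct bracketings:
[S [NP [NP [Det the] [N paper]] [Conj or] [NP [NP [Pron everyone]] [PP [P above] [NP [Det the] [N paper]]]]] [VP [VP [V waited]] [Conj or] [VP [VP [V drew]] [PP [P above] [NP [NP [Pron it]] [PP [P above] [NP [Pron he]]]]]]]]
[S [NP [NP [Det the] [N paper]] [Conj or] [NP [NP [Pron everyone]] [PP [P above] [NP [Det the] [N paper]]]]] [VP [VP [V waited]] [Conj or] [VP [VP [VP [V drew]] [PP [P above] [NP [Pron it]]]] [PP [P above] [NP [Pron he]]]]]]
The trees differ in how a recursive rule is bracketed over the same span.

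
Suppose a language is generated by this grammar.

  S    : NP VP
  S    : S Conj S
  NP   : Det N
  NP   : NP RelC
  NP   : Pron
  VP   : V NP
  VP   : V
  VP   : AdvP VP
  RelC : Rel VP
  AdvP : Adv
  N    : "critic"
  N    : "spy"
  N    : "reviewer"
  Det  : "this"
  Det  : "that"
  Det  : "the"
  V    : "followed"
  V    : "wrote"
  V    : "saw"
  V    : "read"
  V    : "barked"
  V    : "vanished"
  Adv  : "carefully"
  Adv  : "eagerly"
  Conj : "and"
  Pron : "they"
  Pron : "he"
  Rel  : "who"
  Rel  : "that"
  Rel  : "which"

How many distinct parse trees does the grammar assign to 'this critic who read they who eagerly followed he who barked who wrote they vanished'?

Two of the 9 distinct bracketings:
[S [NP [NP [Det this] [N critic]] [RelC [Rel who] [VP [V read] [NP [NP [Pron they]] [RelC [Rel who] [VP [AdvP [Adv eagerly]] [VP [V followed] [NP [NP [NP [Pron he]] [RelC [Rel who] [VP [V barked]]]] [RelC [Rel who] [VP [V wrote] [NP [Pron they]]]]]]]]]]]] [VP [V vanished]]]
[S [NP [NP [Det this] [N critic]] [RelC [Rel who] [VP [V read] [NP [NP [NP [Pron they]] [RelC [Rel who] [VP [AdvP [Adv eagerly]] [VP [V followed] [NP [NP [Pron he]] [RelC [Rel who] [VP [V barked]]]]]]]] [RelC [Rel who] [VP [V wrote] [NP [Pron they]]]]]]]] [VP [V vanished]]]
The trees differ in how a recursive rule is bracketed over the same span.

9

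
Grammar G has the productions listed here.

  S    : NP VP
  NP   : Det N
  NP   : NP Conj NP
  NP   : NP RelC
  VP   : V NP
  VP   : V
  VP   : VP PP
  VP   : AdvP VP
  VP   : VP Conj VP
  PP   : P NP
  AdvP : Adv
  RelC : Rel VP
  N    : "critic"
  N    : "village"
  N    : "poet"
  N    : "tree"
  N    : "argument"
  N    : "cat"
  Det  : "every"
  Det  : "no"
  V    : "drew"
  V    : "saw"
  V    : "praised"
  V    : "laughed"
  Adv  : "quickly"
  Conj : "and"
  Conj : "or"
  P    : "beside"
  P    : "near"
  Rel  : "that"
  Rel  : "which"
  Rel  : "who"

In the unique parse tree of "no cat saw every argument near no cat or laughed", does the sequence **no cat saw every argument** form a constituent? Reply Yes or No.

[S [NP [Det no] [N cat]] [VP [VP [VP [V saw] [NP [Det every] [N argument]]] [PP [P near] [NP [Det no] [N cat]]]] [Conj or] [VP [V laughed]]]]
The smallest constituent containing 'no cat saw every argument' is the S spanning 'no cat saw every argument near no cat or laughed'; no single node in the tree dominates exactly the given words.

No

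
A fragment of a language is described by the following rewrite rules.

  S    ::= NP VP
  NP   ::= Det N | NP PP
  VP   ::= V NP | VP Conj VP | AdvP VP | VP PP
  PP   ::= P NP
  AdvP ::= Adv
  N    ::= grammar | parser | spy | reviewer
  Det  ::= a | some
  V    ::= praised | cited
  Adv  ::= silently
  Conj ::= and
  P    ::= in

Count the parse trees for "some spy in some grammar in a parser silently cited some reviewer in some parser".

Two of the 6 distinct bracketings:
[S [NP [NP [Det some] [N spy]] [PP [P in] [NP [NP [Det some] [N grammar]] [PP [P in] [NP [Det a] [N parser]]]]]] [VP [AdvP [Adv silently]] [VP [V cited] [NP [NP [Det some] [N reviewer]] [PP [P in] [NP [Det some] [N parser]]]]]]]
[S [NP [NP [Det some] [N spy]] [PP [P in] [NP [NP [Det some] [N grammar]] [PP [P in] [NP [Det a] [N parser]]]]]] [VP [AdvP [Adv silently]] [VP [VP [V cited] [NP [Det some] [N reviewer]]] [PP [P in] [NP [Det some] [N parser]]]]]]
The difference turns on whether VP → VP PP is used at the relevant span, versus an alternative expansion of VP.

6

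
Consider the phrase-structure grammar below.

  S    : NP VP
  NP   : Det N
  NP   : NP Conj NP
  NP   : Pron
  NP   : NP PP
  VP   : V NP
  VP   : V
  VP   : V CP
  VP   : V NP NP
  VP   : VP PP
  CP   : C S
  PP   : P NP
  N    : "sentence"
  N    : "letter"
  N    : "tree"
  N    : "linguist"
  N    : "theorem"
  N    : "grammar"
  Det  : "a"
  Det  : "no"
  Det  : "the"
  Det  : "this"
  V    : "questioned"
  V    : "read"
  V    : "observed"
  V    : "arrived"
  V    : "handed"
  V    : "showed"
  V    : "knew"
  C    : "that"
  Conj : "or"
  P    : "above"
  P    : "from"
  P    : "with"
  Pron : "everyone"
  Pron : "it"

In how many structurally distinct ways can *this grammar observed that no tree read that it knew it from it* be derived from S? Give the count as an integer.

4

Two of the 4 distinct bracketings:
[S [NP [Det this] [N grammar]] [VP [V observed] [CP [C that] [S [NP [Det no] [N tree]] [VP [V read] [CP [C that] [S [NP [Pron it]] [VP [V knew] [NP [NP [Pron it]] [PP [P from] [NP [Pron it]]]]]]]]]]]]
[S [NP [Det this] [N grammar]] [VP [V observed] [CP [C that] [S [NP [Det no] [N tree]] [VP [V read] [CP [C that] [S [NP [Pron it]] [VP [VP [V knew] [NP [Pron it]]] [PP [P from] [NP [Pron it]]]]]]]]]]]
The difference turns on whether NP → NP PP is used at the relevant span, versus an alternative expansion of NP.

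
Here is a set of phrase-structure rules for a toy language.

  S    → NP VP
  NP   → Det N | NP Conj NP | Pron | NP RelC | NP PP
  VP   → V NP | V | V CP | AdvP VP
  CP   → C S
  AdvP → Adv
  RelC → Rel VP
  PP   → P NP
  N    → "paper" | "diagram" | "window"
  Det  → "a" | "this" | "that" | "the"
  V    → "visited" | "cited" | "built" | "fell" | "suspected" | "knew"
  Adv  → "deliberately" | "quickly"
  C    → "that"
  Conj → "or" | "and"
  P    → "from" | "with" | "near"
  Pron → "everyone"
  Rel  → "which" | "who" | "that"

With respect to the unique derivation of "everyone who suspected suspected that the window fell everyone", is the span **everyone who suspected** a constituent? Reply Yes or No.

[S [NP [NP [Pron everyone]] [RelC [Rel who] [VP [V suspected]]]] [VP [V suspected] [CP [C that] [S [NP [Det the] [N window]] [VP [V fell] [NP [Pron everyone]]]]]]]
The words 'everyone who suspected' are exhaustively dominated by a single NP node (built by NP → NP RelC), so they form a constituent.

Yes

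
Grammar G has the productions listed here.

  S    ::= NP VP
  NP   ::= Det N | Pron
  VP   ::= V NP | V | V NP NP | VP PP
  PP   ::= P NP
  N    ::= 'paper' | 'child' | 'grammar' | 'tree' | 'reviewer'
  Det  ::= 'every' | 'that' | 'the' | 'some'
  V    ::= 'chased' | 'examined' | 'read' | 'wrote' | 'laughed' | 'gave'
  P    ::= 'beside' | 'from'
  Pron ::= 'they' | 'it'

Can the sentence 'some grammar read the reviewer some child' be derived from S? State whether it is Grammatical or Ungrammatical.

Grammatical

[S [NP [Det some] [N grammar]] [VP [V read] [NP [Det the] [N reviewer]] [NP [Det some] [N child]]]]
Each bracket corresponds to one application of a listed rule, so the string is derivable from S.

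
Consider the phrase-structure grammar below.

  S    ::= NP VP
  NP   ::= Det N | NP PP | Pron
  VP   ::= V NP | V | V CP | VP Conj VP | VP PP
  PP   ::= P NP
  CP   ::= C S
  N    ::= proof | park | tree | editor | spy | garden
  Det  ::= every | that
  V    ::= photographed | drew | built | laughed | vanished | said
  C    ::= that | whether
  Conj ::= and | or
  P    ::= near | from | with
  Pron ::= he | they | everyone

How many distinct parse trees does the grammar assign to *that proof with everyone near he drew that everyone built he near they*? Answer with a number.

6

Two of the 6 distinct bracketings:
[S [NP [NP [Det that] [N proof]] [PP [P with] [NP [NP [Pron everyone]] [PP [P near] [NP [Pron he]]]]]] [VP [V drew] [CP [C that] [S [NP [Pron everyone]] [VP [V built] [NP [NP [Pron he]] [PP [P near] [NP [Pron they]]]]]]]]]
[S [NP [NP [Det that] [N proof]] [PP [P with] [NP [NP [Pron everyone]] [PP [P near] [NP [Pron he]]]]]] [VP [V drew] [CP [C that] [S [NP [Pron everyone]] [VP [VP [V built] [NP [Pron he]]] [PP [P near] [NP [Pron they]]]]]]]]
The difference turns on whether VP → VP PP is used at the relevant span, versus an alternative expansion of VP.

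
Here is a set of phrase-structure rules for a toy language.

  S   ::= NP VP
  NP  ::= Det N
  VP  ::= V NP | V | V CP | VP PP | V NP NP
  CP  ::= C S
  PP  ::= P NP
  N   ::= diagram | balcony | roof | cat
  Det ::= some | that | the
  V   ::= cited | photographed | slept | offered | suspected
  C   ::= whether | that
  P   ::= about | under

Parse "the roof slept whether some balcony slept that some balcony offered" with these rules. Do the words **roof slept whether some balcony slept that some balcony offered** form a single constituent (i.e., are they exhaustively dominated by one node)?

[S [NP [Det the] [N roof]] [VP [V slept] [CP [C whether] [S [NP [Det some] [N balcony]] [VP [V slept] [CP [C that] [S [NP [Det some] [N balcony]] [VP [V offered]]]]]]]]]
The smallest constituent containing 'roof slept whether some balcony slept that some balcony offered' is the S spanning 'the roof slept whether some balcony slept that some balcony offered'; no single node in the tree dominates exactly the given words.

No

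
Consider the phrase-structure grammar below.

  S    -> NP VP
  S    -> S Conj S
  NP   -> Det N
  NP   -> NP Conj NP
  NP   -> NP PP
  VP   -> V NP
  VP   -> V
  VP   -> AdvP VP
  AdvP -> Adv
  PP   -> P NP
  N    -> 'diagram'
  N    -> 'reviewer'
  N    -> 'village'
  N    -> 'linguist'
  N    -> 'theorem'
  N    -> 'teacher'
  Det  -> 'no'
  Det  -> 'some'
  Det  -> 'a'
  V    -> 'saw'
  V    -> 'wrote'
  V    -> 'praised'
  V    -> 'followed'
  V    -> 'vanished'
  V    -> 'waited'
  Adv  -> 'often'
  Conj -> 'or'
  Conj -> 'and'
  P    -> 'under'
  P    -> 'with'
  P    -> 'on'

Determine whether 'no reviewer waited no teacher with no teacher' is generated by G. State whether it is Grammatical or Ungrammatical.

Grammatical

S
  NP
    Det: no
    N: reviewer
  VP
    V: waited
    NP
      NP
        Det: no
        N: teacher
      PP
        P: with
        NP
          Det: no
          N: teacher
The bracketing above is licensed at every node by one of the given productions, with S at the root.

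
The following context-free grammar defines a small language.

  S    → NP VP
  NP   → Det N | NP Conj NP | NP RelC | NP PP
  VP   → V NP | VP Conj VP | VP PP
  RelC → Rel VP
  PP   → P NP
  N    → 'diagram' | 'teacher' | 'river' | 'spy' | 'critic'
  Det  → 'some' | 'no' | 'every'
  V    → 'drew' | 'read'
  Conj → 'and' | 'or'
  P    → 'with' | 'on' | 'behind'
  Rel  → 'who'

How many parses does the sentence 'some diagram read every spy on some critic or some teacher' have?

3

Two of the 3 distinct bracketings:
[S [NP [Det some] [N diagram]] [VP [V read] [NP [NP [NP [Det every] [N spy]] [PP [P on] [NP [Det some] [N critic]]]] [Conj or] [NP [Det some] [N teacher]]]]]
[S [NP [Det some] [N diagram]] [VP [V read] [NP [NP [Det every] [N spy]] [PP [P on] [NP [NP [Det some] [N critic]] [Conj or] [NP [Det some] [N teacher]]]]]]]
The trees differ in how a recursive rule is bracketed over the same span.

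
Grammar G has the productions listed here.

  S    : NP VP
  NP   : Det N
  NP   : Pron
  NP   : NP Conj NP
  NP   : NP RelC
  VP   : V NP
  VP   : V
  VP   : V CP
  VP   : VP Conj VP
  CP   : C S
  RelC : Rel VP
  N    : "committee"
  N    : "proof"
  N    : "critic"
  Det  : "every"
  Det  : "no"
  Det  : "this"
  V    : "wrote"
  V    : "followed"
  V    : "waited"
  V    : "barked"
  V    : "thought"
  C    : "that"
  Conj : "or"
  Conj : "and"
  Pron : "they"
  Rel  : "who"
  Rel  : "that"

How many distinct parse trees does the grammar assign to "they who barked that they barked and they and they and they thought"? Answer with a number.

Two of the 5 distinct bracketings:
[S [NP [NP [NP [Pron they]] [RelC [Rel who] [VP [V barked] [CP [C that] [S [NP [Pron they]] [VP [V barked]]]]]]] [Conj and] [NP [NP [Pron they]] [Conj and] [NP [NP [Pron they]] [Conj and] [NP [Pron they]]]]] [VP [V thought]]]
[S [NP [NP [NP [Pron they]] [RelC [Rel who] [VP [V barked] [CP [C that] [S [NP [Pron they]] [VP [V barked]]]]]]] [Conj and] [NP [NP [NP [Pron they]] [Conj and] [NP [Pron they]]] [Conj and] [NP [Pron they]]]] [VP [V thought]]]
The trees differ in how a recursive rule is bracketed over the same span.

5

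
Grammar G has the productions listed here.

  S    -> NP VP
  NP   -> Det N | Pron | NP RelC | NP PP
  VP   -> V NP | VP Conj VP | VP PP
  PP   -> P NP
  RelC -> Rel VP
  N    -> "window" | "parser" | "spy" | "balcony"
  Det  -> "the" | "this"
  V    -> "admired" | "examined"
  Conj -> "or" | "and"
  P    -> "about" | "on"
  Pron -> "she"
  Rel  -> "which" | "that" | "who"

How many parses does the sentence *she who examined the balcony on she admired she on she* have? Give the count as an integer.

Two of the 6 distinct bracketings:
[S [NP [NP [Pron she]] [RelC [Rel who] [VP [V examined] [NP [NP [Det the] [N balcony]] [PP [P on] [NP [Pron she]]]]]]] [VP [V admired] [NP [NP [Pron she]] [PP [P on] [NP [Pron she]]]]]]
[S [NP [NP [Pron she]] [RelC [Rel who] [VP [V examined] [NP [NP [Det the] [N balcony]] [PP [P on] [NP [Pron she]]]]]]] [VP [VP [V admired] [NP [Pron she]]] [PP [P on] [NP [Pron she]]]]]
The difference turns on whether VP → VP PP is used at the relevant span, versus an alternative expansion of VP.

6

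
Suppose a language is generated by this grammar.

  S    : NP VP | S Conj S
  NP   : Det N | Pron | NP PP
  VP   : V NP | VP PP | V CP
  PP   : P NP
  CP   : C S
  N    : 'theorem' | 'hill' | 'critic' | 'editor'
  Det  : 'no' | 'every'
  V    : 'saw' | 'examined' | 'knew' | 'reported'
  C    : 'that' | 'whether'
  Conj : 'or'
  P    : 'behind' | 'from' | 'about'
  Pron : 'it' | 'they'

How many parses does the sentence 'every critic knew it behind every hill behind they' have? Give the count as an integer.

5

Two of the 5 distinct bracketings:
[S [NP [Det every] [N critic]] [VP [V knew] [NP [NP [Pron it]] [PP [P behind] [NP [NP [Det every] [N hill]] [PP [P behind] [NP [Pron they]]]]]]]]
[S [NP [Det every] [N critic]] [VP [V knew] [NP [NP [NP [Pron it]] [PP [P behind] [NP [Det every] [N hill]]]] [PP [P behind] [NP [Pron they]]]]]]
The trees differ in how a recursive rule is bracketed over the same span.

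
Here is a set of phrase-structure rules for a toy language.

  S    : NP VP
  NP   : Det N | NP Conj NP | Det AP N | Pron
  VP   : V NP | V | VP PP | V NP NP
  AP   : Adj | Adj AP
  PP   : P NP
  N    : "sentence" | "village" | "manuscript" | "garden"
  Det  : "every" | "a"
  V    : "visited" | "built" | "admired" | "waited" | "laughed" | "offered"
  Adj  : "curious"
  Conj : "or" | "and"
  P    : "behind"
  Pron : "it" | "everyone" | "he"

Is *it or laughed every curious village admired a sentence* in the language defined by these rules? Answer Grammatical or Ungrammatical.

Ungrammatical

A Conj word can never sit immediately before a V word in any string this grammar generates, so the substring 'or laughed' rules out a derivation.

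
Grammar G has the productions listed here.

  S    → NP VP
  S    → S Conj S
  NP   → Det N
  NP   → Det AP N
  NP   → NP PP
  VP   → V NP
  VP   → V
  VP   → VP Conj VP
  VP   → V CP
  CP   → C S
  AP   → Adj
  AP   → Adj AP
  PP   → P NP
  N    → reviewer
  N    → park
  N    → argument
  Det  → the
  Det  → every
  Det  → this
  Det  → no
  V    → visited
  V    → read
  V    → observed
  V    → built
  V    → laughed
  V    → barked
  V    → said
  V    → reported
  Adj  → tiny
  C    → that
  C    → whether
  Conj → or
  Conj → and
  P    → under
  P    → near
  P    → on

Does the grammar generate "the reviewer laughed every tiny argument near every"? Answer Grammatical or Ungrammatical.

For S → NP VP, the only prefix that parses as NP is 'the reviewer', but the remainder 'laughed every tiny argument near every' is not a VP under these rules. The alternative S rule S → S Conj S likewise has no satisfying split.

Ungrammatical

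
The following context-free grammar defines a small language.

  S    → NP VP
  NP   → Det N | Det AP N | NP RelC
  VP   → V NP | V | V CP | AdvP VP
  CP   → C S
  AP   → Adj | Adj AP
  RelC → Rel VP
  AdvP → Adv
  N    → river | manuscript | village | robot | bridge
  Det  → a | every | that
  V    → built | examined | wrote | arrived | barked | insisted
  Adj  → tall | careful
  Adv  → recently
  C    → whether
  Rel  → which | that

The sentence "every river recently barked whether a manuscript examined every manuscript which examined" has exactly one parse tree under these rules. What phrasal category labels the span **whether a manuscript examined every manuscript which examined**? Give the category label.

[S [NP [Det every] [N river]] [VP [AdvP [Adv recently]] [VP [V barked] [CP [C whether] [S [NP [Det a] [N manuscript]] [VP [V examined] [NP [NP [Det every] [N manuscript]] [RelC [Rel which] [VP [V examined]]]]]]]]]]
The span 'whether a manuscript examined every manuscript which examined' is the CP node built by CP → C S.

CP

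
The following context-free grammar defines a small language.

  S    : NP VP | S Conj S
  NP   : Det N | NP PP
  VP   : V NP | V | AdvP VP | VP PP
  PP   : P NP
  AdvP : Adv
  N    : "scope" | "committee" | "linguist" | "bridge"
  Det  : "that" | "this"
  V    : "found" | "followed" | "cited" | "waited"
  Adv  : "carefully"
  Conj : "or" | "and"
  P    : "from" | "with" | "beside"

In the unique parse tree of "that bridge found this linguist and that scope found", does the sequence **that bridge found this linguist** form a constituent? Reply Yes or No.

Yes

[S [S [NP [Det that] [N bridge]] [VP [V found] [NP [Det this] [N linguist]]]] [Conj and] [S [NP [Det that] [N scope]] [VP [V found]]]]
The words 'that bridge found this linguist' are exhaustively dominated by a single S node (built by S → NP VP), so they form a constituent.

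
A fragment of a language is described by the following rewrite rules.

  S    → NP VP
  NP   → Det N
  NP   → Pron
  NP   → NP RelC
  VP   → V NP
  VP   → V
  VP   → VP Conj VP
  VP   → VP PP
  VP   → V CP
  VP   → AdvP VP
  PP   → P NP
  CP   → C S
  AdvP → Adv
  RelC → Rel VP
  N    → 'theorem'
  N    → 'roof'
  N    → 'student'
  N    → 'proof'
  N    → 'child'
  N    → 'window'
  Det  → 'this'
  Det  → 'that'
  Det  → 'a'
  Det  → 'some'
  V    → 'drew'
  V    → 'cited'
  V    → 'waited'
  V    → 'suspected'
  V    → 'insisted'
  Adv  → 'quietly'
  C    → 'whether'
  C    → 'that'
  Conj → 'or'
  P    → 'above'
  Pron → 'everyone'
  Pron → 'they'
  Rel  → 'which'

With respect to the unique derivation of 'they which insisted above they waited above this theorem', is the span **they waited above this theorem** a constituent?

[S [NP [NP [Pron they]] [RelC [Rel which] [VP [VP [V insisted]] [PP [P above] [NP [Pron they]]]]]] [VP [VP [V waited]] [PP [P above] [NP [Det this] [N theorem]]]]]
The smallest constituent containing 'they waited above this theorem' is the S spanning 'they which insisted above they waited above this theorem'; no single node in the tree dominates exactly the given words.

No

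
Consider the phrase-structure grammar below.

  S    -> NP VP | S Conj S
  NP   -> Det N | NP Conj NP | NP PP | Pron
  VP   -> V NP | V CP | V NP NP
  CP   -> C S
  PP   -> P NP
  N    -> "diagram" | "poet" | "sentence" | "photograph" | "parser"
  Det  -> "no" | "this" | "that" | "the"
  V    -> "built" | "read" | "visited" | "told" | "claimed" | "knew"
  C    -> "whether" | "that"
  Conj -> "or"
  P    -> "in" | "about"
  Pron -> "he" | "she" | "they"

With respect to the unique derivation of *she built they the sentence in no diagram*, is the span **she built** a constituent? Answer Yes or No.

[S [NP [Pron she]] [VP [V built] [NP [Pron they]] [NP [NP [Det the] [N sentence]] [PP [P in] [NP [Det no] [N diagram]]]]]]
The smallest constituent containing 'she built' is the S spanning 'she built they the sentence in no diagram'; no single node in the tree dominates exactly the given words.

No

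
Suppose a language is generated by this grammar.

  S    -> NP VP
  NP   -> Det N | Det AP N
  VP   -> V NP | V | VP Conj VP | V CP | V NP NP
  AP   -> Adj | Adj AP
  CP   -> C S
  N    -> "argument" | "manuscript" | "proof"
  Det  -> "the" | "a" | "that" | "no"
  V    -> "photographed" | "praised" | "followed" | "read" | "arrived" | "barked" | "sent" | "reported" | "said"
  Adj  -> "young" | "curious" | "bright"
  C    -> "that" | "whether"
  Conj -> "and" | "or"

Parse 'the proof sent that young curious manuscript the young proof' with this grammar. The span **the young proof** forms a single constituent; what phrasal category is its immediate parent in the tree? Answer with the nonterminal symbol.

VP

[S [NP [Det the] [N proof]] [VP [V sent] [NP [Det that] [AP [Adj young] [AP [Adj curious]]] [N manuscript]] [NP [Det the] [AP [Adj young]] [N proof]]]]
The span 'the young proof' is the NP node built by NP → Det AP N.
Its mother is the VP built by VP → V NP NP.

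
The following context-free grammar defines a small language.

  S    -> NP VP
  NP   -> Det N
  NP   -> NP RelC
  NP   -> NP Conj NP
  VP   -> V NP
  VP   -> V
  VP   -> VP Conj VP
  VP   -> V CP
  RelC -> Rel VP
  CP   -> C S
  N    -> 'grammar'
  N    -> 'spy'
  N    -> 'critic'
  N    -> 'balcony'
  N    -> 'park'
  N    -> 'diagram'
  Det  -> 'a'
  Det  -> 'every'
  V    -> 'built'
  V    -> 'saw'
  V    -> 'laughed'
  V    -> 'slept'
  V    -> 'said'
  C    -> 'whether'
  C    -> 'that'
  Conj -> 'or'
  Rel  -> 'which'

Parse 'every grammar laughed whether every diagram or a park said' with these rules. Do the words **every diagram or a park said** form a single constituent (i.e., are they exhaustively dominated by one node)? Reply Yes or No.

[S [NP [Det every] [N grammar]] [VP [V laughed] [CP [C whether] [S [NP [NP [Det every] [N diagram]] [Conj or] [NP [Det a] [N park]]] [VP [V said]]]]]]
The words 'every diagram or a park said' are exhaustively dominated by a single S node (built by S → NP VP), so they form a constituent.

Yes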